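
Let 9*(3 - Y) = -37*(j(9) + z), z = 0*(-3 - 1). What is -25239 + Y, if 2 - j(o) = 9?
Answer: -227383/9 ≈ -25265.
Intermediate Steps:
j(o) = -7 (j(o) = 2 - 1*9 = 2 - 9 = -7)
z = 0 (z = 0*(-4) = 0)
Y = -232/9 (Y = 3 - (-37)*(-7 + 0)/9 = 3 - (-37)*(-7)/9 = 3 - 1/9*259 = 3 - 259/9 = -232/9 ≈ -25.778)
-25239 + Y = -25239 - 232/9 = -227383/9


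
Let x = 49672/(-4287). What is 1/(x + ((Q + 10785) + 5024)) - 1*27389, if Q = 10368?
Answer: -3072254993116/112171127 ≈ -27389.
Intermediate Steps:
x = -49672/4287 (x = 49672*(-1/4287) = -49672/4287 ≈ -11.587)
1/(x + ((Q + 10785) + 5024)) - 1*27389 = 1/(-49672/4287 + ((10368 + 10785) + 5024)) - 1*27389 = 1/(-49672/4287 + (21153 + 5024)) - 27389 = 1/(-49672/4287 + 26177) - 27389 = 1/(112171127/4287) - 27389 = 4287/112171127 - 27389 = -3072254993116/112171127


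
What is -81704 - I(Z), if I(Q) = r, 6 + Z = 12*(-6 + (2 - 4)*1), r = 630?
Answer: -82334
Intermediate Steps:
Z = -102 (Z = -6 + 12*(-6 + (2 - 4)*1) = -6 + 12*(-6 - 2*1) = -6 + 12*(-6 - 2) = -6 + 12*(-8) = -6 - 96 = -102)
I(Q) = 630
-81704 - I(Z) = -81704 - 1*630 = -81704 - 630 = -82334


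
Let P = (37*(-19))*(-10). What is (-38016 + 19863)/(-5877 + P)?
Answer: -18153/1153 ≈ -15.744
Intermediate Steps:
P = 7030 (P = -703*(-10) = 7030)
(-38016 + 19863)/(-5877 + P) = (-38016 + 19863)/(-5877 + 7030) = -18153/1153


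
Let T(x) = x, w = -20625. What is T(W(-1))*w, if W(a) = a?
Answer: 20625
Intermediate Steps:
T(W(-1))*w = -1*(-20625) = 20625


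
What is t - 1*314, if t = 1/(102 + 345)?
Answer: -140357/447 ≈ -314.00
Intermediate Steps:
t = 1/447 ≈ 0.0022371
t - 1*314 = 1/447 - 1*314 = 1/447 - 314 = -140357/447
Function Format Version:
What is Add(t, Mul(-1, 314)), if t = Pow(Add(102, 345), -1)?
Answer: Rational(-140357, 447) ≈ -314.00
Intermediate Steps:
t = Rational(1, 447) (t = Pow(447, -1) = Rational(1, 447) ≈ 0.0022371)
Add(t, Mul(-1, 314)) = Add(Rational(1, 447), Mul(-1, 314)) = Add(Rational(1, 447), -314) = Rational(-140357, 447)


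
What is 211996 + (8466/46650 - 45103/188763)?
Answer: 311132098039468/1467632325 ≈ 2.1200e+5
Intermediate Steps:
211996 + (8466/46650 - 45103/188763) = 211996 + (8466*(1/46650) - 45103*1/188763) = 211996 + (1411/7775 - 45103/188763) = 211996 - 84331232/1467632325 = 311132098039468/1467632325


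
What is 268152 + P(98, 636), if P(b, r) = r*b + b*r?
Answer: 392808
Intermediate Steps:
P(b, r) = 2*b*r (P(b, r) = b*r + b*r = 2*b*r)
268152 + P(98, 636) = 268152 + 2*98*636 = 268152 + 124656 = 392808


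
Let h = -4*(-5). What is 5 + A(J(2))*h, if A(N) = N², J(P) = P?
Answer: 85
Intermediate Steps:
h = 20
5 + A(J(2))*h = 5 + 2²*20 = 5 + 4*20 = 5 + 80 = 85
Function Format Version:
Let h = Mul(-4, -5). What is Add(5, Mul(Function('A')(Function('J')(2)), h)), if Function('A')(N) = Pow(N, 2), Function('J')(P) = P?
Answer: 85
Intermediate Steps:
h = 20
Add(5, Mul(Function('A')(Function('J')(2)), h)) = Add(5, Mul(Pow(2, 2), 20)) = Add(5, Mul(4, 20)) = Add(5, 80) = 85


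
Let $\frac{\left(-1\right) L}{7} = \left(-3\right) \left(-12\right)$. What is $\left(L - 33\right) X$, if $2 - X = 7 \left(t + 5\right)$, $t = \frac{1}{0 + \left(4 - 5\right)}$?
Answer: $7410$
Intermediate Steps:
$L = -252$ ($L = - 7 \left(\left(-3\right) \left(-12\right)\right) = \left(-7\right) 36 = -252$)
$t = -1$ ($t = \frac{1}{0 - 1} = \frac{1}{-1} = -1$)
$X = -26$ ($X = 2 - 7 \left(-1 + 5\right) = 2 - 7 \cdot 4 = 2 - 28 = -26$)
$\left(L - 33\right) X = \left(-252 - 33\right) \left(-26\right) = \left(-285\right) \left(-26\right) = 7410$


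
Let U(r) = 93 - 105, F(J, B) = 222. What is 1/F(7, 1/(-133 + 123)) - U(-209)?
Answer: 2665/222 ≈ 12.005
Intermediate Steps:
U(r) = -12
1/F(7, 1/(-133 + 123)) - U(-209) = 1/222 - 1*(-12) = 1/222 + 12 = 2665/222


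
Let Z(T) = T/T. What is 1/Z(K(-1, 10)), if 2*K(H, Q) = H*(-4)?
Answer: 1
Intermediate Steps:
K(H, Q) = -2*H (K(H, Q) = (H*(-4))/2 = (-4*H)/2 = -2*H)
Z(T) = 1
1/Z(K(-1, 10)) = 1/1 = 1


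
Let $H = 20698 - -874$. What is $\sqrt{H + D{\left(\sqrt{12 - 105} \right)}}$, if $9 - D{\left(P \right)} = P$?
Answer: $\sqrt{21581 - i \sqrt{93}} \approx 146.9 - 0.0328 i$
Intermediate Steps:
$D{\left(P \right)} = 9 - P$
$H = 21572$ ($H = 20698 + 874 = 21572$)
$\sqrt{H + D{\left(\sqrt{12 - 105} \right)}} = \sqrt{21572 + \left(9 - \sqrt{12 - 105}\right)} = \sqrt{21572 + \left(9 - \sqrt{-93}\right)} = \sqrt{21572 + \left(9 - i \sqrt{93}\right)} = \sqrt{21581 - i \sqrt{93}}$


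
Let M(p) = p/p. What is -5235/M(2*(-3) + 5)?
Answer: -5235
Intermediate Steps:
M(p) = 1
-5235/M(2*(-3) + 5) = -5235/1 = -5235*1 = -5235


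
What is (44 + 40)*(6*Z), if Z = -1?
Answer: -504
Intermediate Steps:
(44 + 40)*(6*Z) = (44 + 40)*(6*(-1)) = 84*(-6) = -504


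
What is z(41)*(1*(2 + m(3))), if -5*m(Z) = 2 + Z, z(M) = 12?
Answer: 12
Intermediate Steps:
m(Z) = -2/5 - Z/5 (m(Z) = -(2 + Z)/5 = -2/5 - Z/5)
z(41)*(1*(2 + m(3))) = 12*(1*(2 + (-2/5 - 1/5*3))) = 12*(1*(2 + (-2/5 - 3/5))) = 12*(1*(2 - 1)) = 12*(1*1) = 12*1 = 12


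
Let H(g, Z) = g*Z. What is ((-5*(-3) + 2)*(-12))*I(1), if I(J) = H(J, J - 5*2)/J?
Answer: 1836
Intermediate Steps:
H(g, Z) = Z*g
I(J) = -10 + J (I(J) = ((J - 5*2)*J)/J = ((J - 1*10)*J)/J = ((J - 10)*J)/J = ((-10 + J)*J)/J = (J*(-10 + J))/J = -10 + J)
((-5*(-3) + 2)*(-12))*I(1) = ((-5*(-3) + 2)*(-12))*(-10 + 1) = ((15 + 2)*(-12))*(-9) = (17*(-12))*(-9) = -204*(-9) = 1836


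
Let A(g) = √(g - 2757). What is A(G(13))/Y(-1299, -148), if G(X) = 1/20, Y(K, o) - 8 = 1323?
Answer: I*√275695/13310 ≈ 0.039449*I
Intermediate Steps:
Y(K, o) = 1331 (Y(K, o) = 8 + 1323 = 1331)
G(X) = 1/20
A(g) = √(-2757 + g)
A(G(13))/Y(-1299, -148) = √(-2757 + 1/20)/1331 = √(-55139/20)*(1/1331) = (I*√275695/10)*(1/1331) = I*√275695/13310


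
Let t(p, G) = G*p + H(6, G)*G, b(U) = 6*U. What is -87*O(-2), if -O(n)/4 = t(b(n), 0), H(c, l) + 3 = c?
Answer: 0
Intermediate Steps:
H(c, l) = -3 + c
t(p, G) = 3*G + G*p (t(p, G) = G*p + (-3 + 6)*G = G*p + 3*G = 3*G + G*p)
O(n) = 0 (O(n) = -0*(3 + 6*n) = -4*0 = 0)
-87*O(-2) = -87*0 = 0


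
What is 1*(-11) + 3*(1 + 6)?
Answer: 10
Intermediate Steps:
1*(-11) + 3*(1 + 6) = -11 + 3*7 = -11 + 21 = 10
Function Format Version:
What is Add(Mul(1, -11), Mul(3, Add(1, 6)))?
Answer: 10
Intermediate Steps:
Add(Mul(1, -11), Mul(3, Add(1, 6))) = Add(-11, Mul(3, 7)) = Add(-11, 21) = 10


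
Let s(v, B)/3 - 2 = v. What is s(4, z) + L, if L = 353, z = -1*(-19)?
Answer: 371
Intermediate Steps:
z = 19
s(v, B) = 6 + 3*v
s(4, z) + L = (6 + 3*4) + 353 = (6 + 12) + 353 = 18 + 353 = 371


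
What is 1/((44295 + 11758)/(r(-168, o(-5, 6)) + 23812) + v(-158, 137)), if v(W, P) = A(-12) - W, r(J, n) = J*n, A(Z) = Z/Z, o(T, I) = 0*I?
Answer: 23812/3842161 ≈ 0.0061976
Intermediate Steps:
o(T, I) = 0
A(Z) = 1
v(W, P) = 1 - W
1/((44295 + 11758)/(r(-168, o(-5, 6)) + 23812) + v(-158, 137)) = 1/((44295 + 11758)/(-168*0 + 23812) + (1 - 1*(-158))) = 1/(56053/(0 + 23812) + (1 + 158)) = 1/(56053/23812 + 159) = 1/(3842161/23812) = 23812/3842161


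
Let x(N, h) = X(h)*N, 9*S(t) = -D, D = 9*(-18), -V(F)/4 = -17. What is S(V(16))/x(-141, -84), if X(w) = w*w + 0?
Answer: -1/55272 ≈ -1.8092e-5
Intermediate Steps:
X(w) = w² (X(w) = w² + 0 = w²)
V(F) = 68 (V(F) = -4*(-17) = 68)
D = -162
S(t) = 18 (S(t) = (-1*(-162))/9 = (⅑)*162 = 18)
x(N, h) = N*h² (x(N, h) = h²*N = N*h²)
S(V(16))/x(-141, -84) = 18/((-141*(-84)²)) = 18/((-141*7056)) = 18/(-994896) = 18*(-1/994896) = -1/55272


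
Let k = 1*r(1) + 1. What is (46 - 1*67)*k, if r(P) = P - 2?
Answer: 0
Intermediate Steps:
r(P) = -2 + P
k = 0 (k = 1*(-2 + 1) + 1 = 1*(-1) + 1 = -1 + 1 = 0)
(46 - 1*67)*k = (46 - 1*67)*0 = (46 - 67)*0 = -21*0 = 0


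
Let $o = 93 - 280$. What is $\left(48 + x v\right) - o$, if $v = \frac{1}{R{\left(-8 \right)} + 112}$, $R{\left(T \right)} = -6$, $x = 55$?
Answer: $\frac{24965}{106} \approx 235.52$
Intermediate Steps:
$v = \frac{1}{106}$ ($v = \frac{1}{-6 + 112} = \frac{1}{106} \approx 0.009434$)
$o = -187$ ($o = 93 - 280 = -187$)
$\left(48 + x v\right) - o = \left(48 + 55 \cdot \frac{1}{106}\right) - -187 = \left(48 + \frac{55}{106}\right) + 187 = \frac{5143}{106} + 187 = \frac{24965}{106}$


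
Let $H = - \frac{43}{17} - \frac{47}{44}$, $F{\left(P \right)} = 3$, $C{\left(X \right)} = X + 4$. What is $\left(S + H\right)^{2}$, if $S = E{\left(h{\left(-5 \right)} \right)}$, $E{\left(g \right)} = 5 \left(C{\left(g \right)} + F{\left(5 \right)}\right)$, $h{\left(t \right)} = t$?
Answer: $\frac{22934521}{559504} \approx 40.991$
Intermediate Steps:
$C{\left(X \right)} = 4 + X$
$H = - \frac{2691}{748}$ ($H = \left(-43\right) \frac{1}{17} - \frac{47}{44} = - \frac{43}{17} - \frac{47}{44} = - \frac{2691}{748} \approx -3.5976$)
$E{\left(g \right)} = 35 + 5 g$ ($E{\left(g \right)} = 5 \left(\left(4 + g\right) + 3\right) = 5 \left(7 + g\right) = 35 + 5 g$)
$S = 10$ ($S = 35 + 5 \left(-5\right) = 35 - 25 = 10$)
$\left(S + H\right)^{2} = \left(10 - \frac{2691}{748}\right)^{2} = \left(\frac{4789}{748}\right)^{2} = \frac{22934521}{559504}$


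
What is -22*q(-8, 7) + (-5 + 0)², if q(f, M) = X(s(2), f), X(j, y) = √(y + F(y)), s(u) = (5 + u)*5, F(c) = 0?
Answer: 25 - 44*I*√2 ≈ 25.0 - 62.225*I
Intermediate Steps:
s(u) = 25 + 5*u
X(j, y) = √y (X(j, y) = √(y + 0) = √y)
q(f, M) = √f
-22*q(-8, 7) + (-5 + 0)² = -44*I*√2 + (-5 + 0)² = -44*I*√2 + (-5)² = -44*I*√2 + 25 = 25 - 44*I*√2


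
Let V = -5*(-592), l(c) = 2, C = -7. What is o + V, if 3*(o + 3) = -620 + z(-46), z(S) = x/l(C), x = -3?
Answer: 16499/6 ≈ 2749.8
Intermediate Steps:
V = 2960
z(S) = -3/2
o = -1261/6 (o = -3 + (-620 - 3/2)/3 = -3 + (⅓)*(-1243/2) = -3 - 1243/6 = -1261/6 ≈ -210.17)
o + V = -1261/6 + 2960 = 16499/6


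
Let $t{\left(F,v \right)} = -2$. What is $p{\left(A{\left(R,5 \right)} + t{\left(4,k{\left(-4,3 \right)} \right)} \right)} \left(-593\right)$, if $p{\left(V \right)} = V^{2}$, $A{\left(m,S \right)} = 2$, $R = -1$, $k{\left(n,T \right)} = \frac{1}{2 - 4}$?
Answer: $0$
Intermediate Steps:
$k{\left(n,T \right)} = - \frac{1}{2}$ ($k{\left(n,T \right)} = \frac{1}{-2} = - \frac{1}{2}$)
$p{\left(A{\left(R,5 \right)} + t{\left(4,k{\left(-4,3 \right)} \right)} \right)} \left(-593\right) = \left(2 - 2\right)^{2} \left(-593\right) = 0^{2} \left(-593\right) = 0 \left(-593\right) = 0$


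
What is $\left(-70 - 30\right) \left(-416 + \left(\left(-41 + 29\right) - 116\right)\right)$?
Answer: $54400$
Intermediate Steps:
$\left(-70 - 30\right) \left(-416 + \left(\left(-41 + 29\right) - 116\right)\right) = - 100 \left(-416 - 128\right) = \left(-100\right) \left(-544\right) = 54400$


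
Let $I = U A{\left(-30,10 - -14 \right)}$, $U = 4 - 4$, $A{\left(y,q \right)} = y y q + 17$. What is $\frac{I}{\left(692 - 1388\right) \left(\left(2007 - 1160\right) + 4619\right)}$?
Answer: $0$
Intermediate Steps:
$A{\left(y,q \right)} = 17 + q y^{2}$ ($A{\left(y,q \right)} = y^{2} q + 17 = q y^{2} + 17 = 17 + q y^{2}$)
$U = 0$ ($U = 4 - 4 = 0$)
$I = 0$ ($I = 0 \left(17 + \left(10 - -14\right) \left(-30\right)^{2}\right) = 0 \left(17 + \left(10 + 14\right) 900\right) = 0 \left(17 + 24 \cdot 900\right) = 0 \left(17 + 21600\right) = 0 \cdot 21617 = 0$)
$\frac{I}{\left(692 - 1388\right) \left(\left(2007 - 1160\right) + 4619\right)} = \frac{0}{\left(692 - 1388\right) \left(\left(2007 - 1160\right) + 4619\right)} = \frac{0}{\left(-696\right) \left(\left(2007 - 1160\right) + 4619\right)} = \frac{0}{\left(-696\right) \left(847 + 4619\right)} = \frac{0}{\left(-696\right) 5466} = \frac{0}{-3804336} = 0 \left(- \frac{1}{3804336}\right) = 0$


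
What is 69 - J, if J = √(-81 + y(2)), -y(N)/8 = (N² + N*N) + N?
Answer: 69 - I*√161 ≈ 69.0 - 12.689*I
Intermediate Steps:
y(N) = -16*N² - 8*N (y(N) = -8*((N² + N*N) + N) = -8*((N² + N²) + N) = -8*(2*N² + N) = -8*(N + 2*N²) = -16*N² - 8*N)
J = I*√161 (J = √(-81 - 8*2*(1 + 2*2)) = √(-81 - 8*2*(1 + 4)) = √(-81 - 8*2*5) = √(-81 - 80) = √(-161) = I*√161 ≈ 12.689*I)
69 - J = 69 - I*√161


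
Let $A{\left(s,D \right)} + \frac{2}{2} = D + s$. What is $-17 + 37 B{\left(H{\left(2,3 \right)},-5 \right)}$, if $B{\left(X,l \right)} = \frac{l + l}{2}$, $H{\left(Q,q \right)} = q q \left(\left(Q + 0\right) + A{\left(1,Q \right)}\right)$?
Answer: $-202$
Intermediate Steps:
$A{\left(s,D \right)} = -1 + D + s$ ($A{\left(s,D \right)} = -1 + \left(D + s\right) = -1 + D + s$)
$H{\left(Q,q \right)} = 2 Q q^{2}$ ($H{\left(Q,q \right)} = q q \left(\left(Q + 0\right) + \left(-1 + Q + 1\right)\right) = q^{2} \left(Q + Q\right) = q^{2} \cdot 2 Q = 2 Q q^{2}$)
$B{\left(X,l \right)} = l$ ($B{\left(X,l \right)} = 2 l \frac{1}{2} = l$)
$-17 + 37 B{\left(H{\left(2,3 \right)},-5 \right)} = -17 + 37 \left(-5\right) = -17 - 185 = -202$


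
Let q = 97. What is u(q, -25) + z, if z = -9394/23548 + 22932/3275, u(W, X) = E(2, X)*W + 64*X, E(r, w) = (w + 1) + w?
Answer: -34959444051/5508550 ≈ -6346.4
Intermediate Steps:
E(r, w) = 1 + 2*w (E(r, w) = (1 + w) + w = 1 + 2*w)
u(W, X) = 64*X + W*(1 + 2*X) (u(W, X) = (1 + 2*X)*W + 64*X = W*(1 + 2*X) + 64*X = 64*X + W*(1 + 2*X))
z = 36374099/5508550 (z = -9394*1/23548 + 22932*(1/3275) = -671/1682 + 22932/3275 = 36374099/5508550 ≈ 6.6032)
u(q, -25) + z = (64*(-25) + 97*(1 + 2*(-25))) + 36374099/5508550 = (-1600 + 97*(1 - 50)) + 36374099/5508550 = (-1600 + 97*(-49)) + 36374099/5508550 = (-1600 - 4753) + 36374099/5508550 = -6353 + 36374099/5508550 = -34959444051/5508550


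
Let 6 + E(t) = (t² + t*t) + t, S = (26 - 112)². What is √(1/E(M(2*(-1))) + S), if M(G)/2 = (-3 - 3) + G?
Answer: √36240410/70 ≈ 86.000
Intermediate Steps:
M(G) = -12 + 2*G (M(G) = 2*((-3 - 3) + G) = 2*(-6 + G) = -12 + 2*G)
S = 7396 (S = (-86)² = 7396)
E(t) = -6 + t + 2*t² (E(t) = -6 + ((t² + t*t) + t) = -6 + ((t² + t²) + t) = -6 + (2*t² + t) = -6 + (t + 2*t²) = -6 + t + 2*t²)
√(1/E(M(2*(-1))) + S) = √(1/(-6 + (-12 + 2*(2*(-1))) + 2*(-12 + 2*(2*(-1)))²) + 7396) = √(1/(-6 + (-12 + 2*(-2)) + 2*(-12 + 2*(-2))²) + 7396) = √(1/(-6 + (-12 - 4) + 2*(-12 - 4)²) + 7396) = √(1/(-6 - 16 + 2*(-16)²) + 7396) = √(1/(-6 - 16 + 2*256) + 7396) = √(1/(-6 - 16 + 512) + 7396) = √(1/490 + 7396) = √(3624041/490) = √36240410/70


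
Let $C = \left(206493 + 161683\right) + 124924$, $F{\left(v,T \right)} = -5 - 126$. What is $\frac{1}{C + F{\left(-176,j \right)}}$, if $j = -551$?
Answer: $\frac{1}{492969} \approx 2.0285 \cdot 10^{-6}$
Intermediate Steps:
$F{\left(v,T \right)} = -131$
$C = 493100$ ($C = 368176 + 124924 = 493100$)
$\frac{1}{C + F{\left(-176,j \right)}} = \frac{1}{493100 - 131} = \frac{1}{492969}$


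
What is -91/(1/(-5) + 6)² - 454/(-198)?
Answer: -34318/83259 ≈ -0.41218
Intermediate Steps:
-91/(1/(-5) + 6)² - 454/(-198) = -91/(-⅕ + 6)² - 454*(-1/198) = -91/((29/5)²) + 227/99 = -91/841/25 + 227/99 = -91*25/841 + 227/99 = -2275/841 + 227/99 = -34318/83259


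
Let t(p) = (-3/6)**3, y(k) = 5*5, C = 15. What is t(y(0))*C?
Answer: -15/8 ≈ -1.8750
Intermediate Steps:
y(k) = 25
t(p) = -1/8 (t(p) = (-3*1/6)**3 = (-1/2)**3 = -1/8)
t(y(0))*C = -1/8*15 = -15/8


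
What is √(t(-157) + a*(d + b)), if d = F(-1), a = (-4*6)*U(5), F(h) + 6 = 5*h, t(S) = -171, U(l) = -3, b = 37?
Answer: 9*√21 ≈ 41.243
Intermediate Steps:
F(h) = -6 + 5*h
a = 72 (a = -4*6*(-3) = -24*(-3) = 72)
d = -11 (d = -6 + 5*(-1) = -6 - 5 = -11)
√(t(-157) + a*(d + b)) = √(-171 + 72*(-11 + 37)) = √(-171 + 72*26) = √(-171 + 1872) = √1701 = 9*√21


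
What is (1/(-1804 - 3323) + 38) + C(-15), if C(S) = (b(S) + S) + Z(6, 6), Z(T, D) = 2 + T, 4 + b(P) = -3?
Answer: 123047/5127 ≈ 24.000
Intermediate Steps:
b(P) = -7 (b(P) = -4 - 3 = -7)
C(S) = 1 + S (C(S) = (-7 + S) + (2 + 6) = (-7 + S) + 8 = 1 + S)
(1/(-1804 - 3323) + 38) + C(-15) = (1/(-1804 - 3323) + 38) + (1 - 15) = (1/(-5127) + 38) - 14 = (-1/5127 + 38) - 14 = 194825/5127 - 14 = 123047/5127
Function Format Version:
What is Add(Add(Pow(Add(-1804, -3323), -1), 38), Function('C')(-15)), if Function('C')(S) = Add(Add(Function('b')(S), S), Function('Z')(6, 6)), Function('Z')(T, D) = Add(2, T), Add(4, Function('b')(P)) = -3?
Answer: Rational(123047, 5127) ≈ 24.000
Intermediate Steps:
Function('b')(P) = -7 (Function('b')(P) = Add(-4, -3) = -7)
Function('C')(S) = Add(1, S) (Function('C')(S) = Add(Add(-7, S), Add(2, 6)) = Add(Add(-7, S), 8) = Add(1, S))
Add(Add(Pow(Add(-1804, -3323), -1), 38), Function('C')(-15)) = Add(Add(Pow(Add(-1804, -3323), -1), 38), Add(1, -15)) = Add(Add(Pow(-5127, -1), 38), -14) = Add(Add(Rational(-1, 5127), 38), -14) = Add(Rational(194825, 5127), -14) = Rational(123047, 5127)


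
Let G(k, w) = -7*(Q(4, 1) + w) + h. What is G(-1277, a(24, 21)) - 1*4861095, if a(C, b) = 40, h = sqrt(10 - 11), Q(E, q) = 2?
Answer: -4861389 + I ≈ -4.8614e+6 + 1.0*I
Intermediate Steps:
h = I (h = sqrt(-1) = I ≈ 1.0*I)
G(k, w) = -14 + I - 7*w (G(k, w) = -7*(2 + w) + I = (-14 - 7*w) + I = -14 + I - 7*w)
G(-1277, a(24, 21)) - 1*4861095 = (-14 + I - 7*40) - 1*4861095 = (-14 + I - 280) - 4861095 = (-294 + I) - 4861095 = -4861389 + I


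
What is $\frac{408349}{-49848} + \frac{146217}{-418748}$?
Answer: $- \frac{1437773807}{168336696} \approx -8.5411$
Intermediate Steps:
$\frac{408349}{-49848} + \frac{146217}{-418748} = 408349 \left(- \frac{1}{49848}\right) + 146217 \left(- \frac{1}{418748}\right) = - \frac{408349}{49848} - \frac{146217}{418748} = - \frac{1437773807}{168336696}$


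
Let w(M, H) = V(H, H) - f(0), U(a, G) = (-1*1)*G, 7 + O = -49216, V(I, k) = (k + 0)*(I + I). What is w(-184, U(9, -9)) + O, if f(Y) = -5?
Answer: -49056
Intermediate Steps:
V(I, k) = 2*I*k (V(I, k) = k*(2*I) = 2*I*k)
O = -49223 (O = -7 - 49216 = -49223)
U(a, G) = -G
w(M, H) = 5 + 2*H² (w(M, H) = 2*H*H - 1*(-5) = 2*H² + 5 = 5 + 2*H²)
w(-184, U(9, -9)) + O = (5 + 2*(-1*(-9))²) - 49223 = (5 + 2*9²) - 49223 = (5 + 2*81) - 49223 = (5 + 162) - 49223 = 167 - 49223 = -49056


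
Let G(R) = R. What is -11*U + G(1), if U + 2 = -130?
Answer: 1453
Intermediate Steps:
U = -132 (U = -2 - 130 = -132)
-11*U + G(1) = -11*(-132) + 1 = 1452 + 1 = 1453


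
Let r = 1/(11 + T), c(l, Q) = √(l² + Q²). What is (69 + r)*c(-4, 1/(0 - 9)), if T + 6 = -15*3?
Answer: 2759*√1297/360 ≈ 276.01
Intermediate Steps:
T = -51 (T = -6 - 15*3 = -6 - 45 = -51)
c(l, Q) = √(Q² + l²)
r = -1/40 (r = 1/(11 - 51) = 1/(-40) = -1/40 ≈ -0.025000)
(69 + r)*c(-4, 1/(0 - 9)) = (69 - 1/40)*√((1/(0 - 9))² + (-4)²) = 2759*√((1/(-9))² + 16)/40 = 2759*√((-⅑)² + 16)/40 = 2759*√(1/81 + 16)/40 = 2759*√(1297/81)/40 = 2759*(√1297/9)/40 = 2759*√1297/360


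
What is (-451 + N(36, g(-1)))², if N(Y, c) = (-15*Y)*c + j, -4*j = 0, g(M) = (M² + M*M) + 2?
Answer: 6817321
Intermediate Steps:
g(M) = 2 + 2*M² (g(M) = (M² + M²) + 2 = 2*M² + 2 = 2 + 2*M²)
j = 0 (j = -¼*0 = 0)
N(Y, c) = -15*Y*c (N(Y, c) = (-15*Y)*c + 0 = -15*Y*c + 0 = -15*Y*c)
(-451 + N(36, g(-1)))² = (-451 - 15*36*(2 + 2*(-1)²))² = (-451 - 15*36*(2 + 2*1))² = (-451 - 15*36*(2 + 2))² = (-451 - 15*36*4)² = (-451 - 2160)² = (-2611)² = 6817321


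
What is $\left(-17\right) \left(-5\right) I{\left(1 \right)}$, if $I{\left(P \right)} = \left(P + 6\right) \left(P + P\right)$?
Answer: $1190$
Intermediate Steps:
$I{\left(P \right)} = 2 P \left(6 + P\right)$ ($I{\left(P \right)} = \left(6 + P\right) 2 P = 2 P \left(6 + P\right)$)
$\left(-17\right) \left(-5\right) I{\left(1 \right)} = \left(-17\right) \left(-5\right) 2 \cdot 1 \left(6 + 1\right) = 85 \cdot 2 \cdot 1 \cdot 7 = 85 \cdot 14 = 1190$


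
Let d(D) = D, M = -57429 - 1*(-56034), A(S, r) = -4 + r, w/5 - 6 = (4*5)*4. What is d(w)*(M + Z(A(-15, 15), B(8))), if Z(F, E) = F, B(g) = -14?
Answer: -595120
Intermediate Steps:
w = 430 (w = 30 + 5*((4*5)*4) = 30 + 5*(20*4) = 30 + 5*80 = 30 + 400 = 430)
M = -1395 (M = -57429 + 56034 = -1395)
d(w)*(M + Z(A(-15, 15), B(8))) = 430*(-1395 + (-4 + 15)) = 430*(-1395 + 11) = 430*(-1384) = -595120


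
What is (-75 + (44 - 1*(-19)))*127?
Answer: -1524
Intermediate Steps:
(-75 + (44 - 1*(-19)))*127 = (-75 + (44 + 19))*127 = (-75 + 63)*127 = -12*127 = -1524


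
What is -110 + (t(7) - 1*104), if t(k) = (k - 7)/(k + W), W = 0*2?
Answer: -214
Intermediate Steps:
W = 0
t(k) = (-7 + k)/k (t(k) = (k - 7)/(k + 0) = (-7 + k)/k)
-110 + (t(7) - 1*104) = -110 + ((-7 + 7)/7 - 1*104) = -110 + ((1/7)*0 - 104) = -110 + (0 - 104) = -110 - 104 = -214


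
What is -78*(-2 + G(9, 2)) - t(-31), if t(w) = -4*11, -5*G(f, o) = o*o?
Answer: 1312/5 ≈ 262.40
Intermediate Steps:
G(f, o) = -o**2/5 (G(f, o) = -o*o/5 = -o**2/5)
t(w) = -44
-78*(-2 + G(9, 2)) - t(-31) = -78*(-2 - 1/5*2**2) - 1*(-44) = -78*(-2 - 1/5*4) + 44 = -78*(-2 - 4/5) + 44 = -78*(-14/5) + 44 = 1092/5 + 44 = 1312/5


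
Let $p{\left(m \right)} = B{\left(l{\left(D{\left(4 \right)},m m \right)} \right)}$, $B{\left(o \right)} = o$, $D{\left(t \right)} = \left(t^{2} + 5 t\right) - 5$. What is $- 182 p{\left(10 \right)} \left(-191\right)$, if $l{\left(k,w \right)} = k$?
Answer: $1077622$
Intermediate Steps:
$D{\left(t \right)} = -5 + t^{2} + 5 t$
$p{\left(m \right)} = 31$ ($p{\left(m \right)} = -5 + 4^{2} + 5 \cdot 4 = -5 + 16 + 20 = 31$)
$- 182 p{\left(10 \right)} \left(-191\right) = \left(-182\right) 31 \left(-191\right) = \left(-5642\right) \left(-191\right) = 1077622$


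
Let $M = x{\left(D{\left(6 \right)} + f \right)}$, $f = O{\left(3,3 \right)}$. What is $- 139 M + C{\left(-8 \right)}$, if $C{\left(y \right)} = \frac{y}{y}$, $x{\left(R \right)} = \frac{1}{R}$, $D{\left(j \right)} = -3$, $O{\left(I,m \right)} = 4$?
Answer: $-138$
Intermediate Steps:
$f = 4$
$M = 1$ ($M = \frac{1}{-3 + 4} = 1^{-1} = 1$)
$C{\left(y \right)} = 1$
$- 139 M + C{\left(-8 \right)} = \left(-139\right) 1 + 1 = -139 + 1 = -138$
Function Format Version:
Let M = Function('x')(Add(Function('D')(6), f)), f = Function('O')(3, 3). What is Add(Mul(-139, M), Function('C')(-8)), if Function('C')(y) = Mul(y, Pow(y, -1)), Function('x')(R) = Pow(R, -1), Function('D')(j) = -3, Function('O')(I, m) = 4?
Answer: -138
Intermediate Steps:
f = 4
M = 1 (M = Pow(Add(-3, 4), -1) = Pow(1, -1) = 1)
Function('C')(y) = 1
Add(Mul(-139, M), Function('C')(-8)) = Add(Mul(-139, 1), 1) = Add(-139, 1) = -138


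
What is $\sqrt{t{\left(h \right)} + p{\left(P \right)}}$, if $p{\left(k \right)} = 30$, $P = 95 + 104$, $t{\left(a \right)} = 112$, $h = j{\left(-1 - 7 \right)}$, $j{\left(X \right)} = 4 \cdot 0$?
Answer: $\sqrt{142} \approx 11.916$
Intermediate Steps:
$j{\left(X \right)} = 0$
$h = 0$
$P = 199$
$\sqrt{t{\left(h \right)} + p{\left(P \right)}} = \sqrt{112 + 30} = \sqrt{142}$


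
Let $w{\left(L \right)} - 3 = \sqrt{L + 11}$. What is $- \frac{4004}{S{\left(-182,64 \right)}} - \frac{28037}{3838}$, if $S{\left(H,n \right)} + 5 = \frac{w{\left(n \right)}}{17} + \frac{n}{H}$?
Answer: $\frac{17140849148337}{22146990938} + \frac{256214140 \sqrt{3}}{5770451} \approx 850.86$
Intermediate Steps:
$w{\left(L \right)} = 3 + \sqrt{11 + L}$ ($w{\left(L \right)} = 3 + \sqrt{L + 11} = 3 + \sqrt{11 + L}$)
$S{\left(H,n \right)} = - \frac{82}{17} + \frac{\sqrt{11 + n}}{17} + \frac{n}{H}$ ($S{\left(H,n \right)} = -5 + \left(\frac{3 + \sqrt{11 + n}}{17} + \frac{n}{H}\right) = -5 + \left(\left(3 + \sqrt{11 + n}\right) \frac{1}{17} + \frac{n}{H}\right) = -5 + \left(\left(\frac{3}{17} + \frac{\sqrt{11 + n}}{17}\right) + \frac{n}{H}\right) = -5 + \left(\frac{3}{17} + \frac{\sqrt{11 + n}}{17} + \frac{n}{H}\right) = - \frac{82}{17} + \frac{\sqrt{11 + n}}{17} + \frac{n}{H}$)
$- \frac{4004}{S{\left(-182,64 \right)}} - \frac{28037}{3838} = - \frac{4004}{\frac{1}{-182} \left(64 + \frac{1}{17} \left(-182\right) \left(-82 + \sqrt{11 + 64}\right)\right)} - \frac{28037}{3838} = - \frac{4004}{\left(- \frac{1}{182}\right) \left(64 + \frac{1}{17} \left(-182\right) \left(-82 + \sqrt{75}\right)\right)} - \frac{28037}{3838} = - \frac{4004}{\left(- \frac{1}{182}\right) \left(64 + \frac{1}{17} \left(-182\right) \left(-82 + 5 \sqrt{3}\right)\right)} - \frac{28037}{3838} = - \frac{4004}{\left(- \frac{1}{182}\right) \left(64 + \left(\frac{14924}{17} - \frac{910 \sqrt{3}}{17}\right)\right)} - \frac{28037}{3838} = - \frac{4004}{\left(- \frac{1}{182}\right) \left(\frac{16012}{17} - \frac{910 \sqrt{3}}{17}\right)} - \frac{28037}{3838} = - \frac{4004}{- \frac{8006}{1547} + \frac{5 \sqrt{3}}{17}} - \frac{28037}{3838} = - \frac{28037}{3838} - \frac{4004}{- \frac{8006}{1547} + \frac{5 \sqrt{3}}{17}}$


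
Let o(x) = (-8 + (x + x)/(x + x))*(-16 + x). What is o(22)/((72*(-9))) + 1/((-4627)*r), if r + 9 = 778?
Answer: 24907033/384281604 ≈ 0.064815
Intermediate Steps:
r = 769 (r = -9 + 778 = 769)
o(x) = 112 - 7*x (o(x) = (-8 + (2*x)/((2*x)))*(-16 + x) = (-8 + (2*x)*(1/(2*x)))*(-16 + x) = (-8 + 1)*(-16 + x) = -7*(-16 + x) = 112 - 7*x)
o(22)/((72*(-9))) + 1/((-4627)*r) = (112 - 7*22)/((72*(-9))) + 1/(-4627*769) = (112 - 154)/(-648) - 1/4627*1/769 = -42*(-1/648) - 1/3558163 = 7/108 - 1/3558163 = 24907033/384281604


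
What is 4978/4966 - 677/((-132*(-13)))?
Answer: 199241/327756 ≈ 0.60789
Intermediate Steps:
4978/4966 - 677/((-132*(-13))) = 4978*(1/4966) - 677/1716 = 2489/2483 - 677*1/1716 = 2489/2483 - 677/1716 = 199241/327756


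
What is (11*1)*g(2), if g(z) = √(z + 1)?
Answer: 11*√3 ≈ 19.053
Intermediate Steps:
g(z) = √(1 + z)
(11*1)*g(2) = (11*1)*√(1 + 2) = 11*√3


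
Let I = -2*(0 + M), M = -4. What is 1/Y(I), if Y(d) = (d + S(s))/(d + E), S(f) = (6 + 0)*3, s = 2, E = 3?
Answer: 11/26 ≈ 0.42308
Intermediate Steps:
S(f) = 18 (S(f) = 6*3 = 18)
I = 8 (I = -2*(0 - 4) = -2*(-4) = 8)
Y(d) = (18 + d)/(3 + d) (Y(d) = (d + 18)/(d + 3) = (18 + d)/(3 + d))
1/Y(I) = 1/((18 + 8)/(3 + 8)) = 1/(26/11) = 11/26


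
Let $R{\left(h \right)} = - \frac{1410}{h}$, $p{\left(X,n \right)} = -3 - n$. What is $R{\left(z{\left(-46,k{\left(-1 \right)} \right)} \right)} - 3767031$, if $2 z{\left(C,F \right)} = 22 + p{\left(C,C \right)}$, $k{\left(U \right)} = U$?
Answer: $- \frac{48971967}{13} \approx -3.7671 \cdot 10^{6}$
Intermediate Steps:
$z{\left(C,F \right)} = \frac{19}{2} - \frac{C}{2}$ ($z{\left(C,F \right)} = \frac{22 - \left(3 + C\right)}{2} = \frac{19 - C}{2} = \frac{19}{2} - \frac{C}{2}$)
$R{\left(z{\left(-46,k{\left(-1 \right)} \right)} \right)} - 3767031 = - \frac{1410}{\frac{19}{2} - -23} - 3767031 = - \frac{1410}{\frac{19}{2} + 23} - 3767031 = - \frac{1410}{\frac{65}{2}} - 3767031 = \left(-1410\right) \frac{2}{65} - 3767031 = - \frac{564}{13} - 3767031 = - \frac{48971967}{13}$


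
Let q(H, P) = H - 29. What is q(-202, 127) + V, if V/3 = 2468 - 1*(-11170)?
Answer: 40683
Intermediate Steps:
V = 40914 (V = 3*(2468 - 1*(-11170)) = 3*(2468 + 11170) = 3*13638 = 40914)
q(H, P) = -29 + H
q(-202, 127) + V = (-29 - 202) + 40914 = -231 + 40914 = 40683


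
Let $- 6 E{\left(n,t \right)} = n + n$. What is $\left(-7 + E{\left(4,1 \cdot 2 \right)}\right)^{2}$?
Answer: $\frac{625}{9} \approx 69.444$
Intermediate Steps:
$E{\left(n,t \right)} = - \frac{n}{3}$ ($E{\left(n,t \right)} = - \frac{n + n}{6} = - \frac{2 n}{6} = - \frac{n}{3}$)
$\left(-7 + E{\left(4,1 \cdot 2 \right)}\right)^{2} = \left(-7 - \frac{4}{3}\right)^{2} = \left(- \frac{25}{3}\right)^{2} = \frac{625}{9}$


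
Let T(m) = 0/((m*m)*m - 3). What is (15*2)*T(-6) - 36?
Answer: -36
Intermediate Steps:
T(m) = 0 (T(m) = 0/(m²*m - 3) = 0/(m³ - 3) = 0/(-3 + m³) = 0)
(15*2)*T(-6) - 36 = (15*2)*0 - 36 = 30*0 - 36 = 0 - 36 = -36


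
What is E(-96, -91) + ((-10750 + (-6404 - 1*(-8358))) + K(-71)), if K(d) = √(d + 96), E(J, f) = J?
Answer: -8887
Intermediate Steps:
K(d) = √(96 + d)
E(-96, -91) + ((-10750 + (-6404 - 1*(-8358))) + K(-71)) = -96 + ((-10750 + (-6404 - 1*(-8358))) + √(96 - 71)) = -96 + ((-10750 + (-6404 + 8358)) + √25) = -96 + ((-10750 + 1954) + 5) = -96 + (-8796 + 5) = -96 - 8791 = -8887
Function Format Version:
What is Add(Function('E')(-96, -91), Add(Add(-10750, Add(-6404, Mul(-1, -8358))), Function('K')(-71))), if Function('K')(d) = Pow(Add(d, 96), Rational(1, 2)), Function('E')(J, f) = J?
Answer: -8887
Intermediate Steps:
Function('K')(d) = Pow(Add(96, d), Rational(1, 2))
Add(Function('E')(-96, -91), Add(Add(-10750, Add(-6404, Mul(-1, -8358))), Function('K')(-71))) = Add(-96, Add(Add(-10750, Add(-6404, Mul(-1, -8358))), Pow(Add(96, -71), Rational(1, 2)))) = Add(-96, Add(Add(-10750, Add(-6404, 8358)), Pow(25, Rational(1, 2)))) = Add(-96, Add(Add(-10750, 1954), 5)) = Add(-96, Add(-8796, 5)) = Add(-96, -8791) = -8887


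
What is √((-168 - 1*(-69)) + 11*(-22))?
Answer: I*√341 ≈ 18.466*I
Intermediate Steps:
√((-168 - 1*(-69)) + 11*(-22)) = √((-168 + 69) - 242) = √(-99 - 242) = √(-341) = I*√341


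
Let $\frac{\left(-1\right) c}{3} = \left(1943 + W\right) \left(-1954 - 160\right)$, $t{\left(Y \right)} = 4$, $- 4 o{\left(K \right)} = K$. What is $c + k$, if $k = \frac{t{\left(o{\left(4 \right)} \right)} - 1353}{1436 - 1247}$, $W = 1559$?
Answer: $\frac{4197628927}{189} \approx 2.221 \cdot 10^{7}$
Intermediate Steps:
$o{\left(K \right)} = - \frac{K}{4}$
$k = - \frac{1349}{189}$ ($k = \frac{4 - 1353}{1436 - 1247} = - \frac{1349}{189} \approx -7.1376$)
$c = 22209684$ ($c = - 3 \left(1943 + 1559\right) \left(-1954 - 160\right) = - 3 \cdot 3502 \left(-2114\right) = \left(-3\right) \left(-7403228\right) = 22209684$)
$c + k = 22209684 - \frac{1349}{189} = \frac{4197628927}{189}$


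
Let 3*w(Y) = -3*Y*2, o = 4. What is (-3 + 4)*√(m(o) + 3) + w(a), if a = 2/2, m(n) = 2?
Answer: -2 + √5 ≈ 0.23607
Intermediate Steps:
a = 1 (a = 2*(½) = 1)
w(Y) = -2*Y (w(Y) = (-3*Y*2)/3 = (-6*Y)/3 = -2*Y)
(-3 + 4)*√(m(o) + 3) + w(a) = (-3 + 4)*√(2 + 3) - 2*1 = 1*√5 - 2 = √5 - 2 = -2 + √5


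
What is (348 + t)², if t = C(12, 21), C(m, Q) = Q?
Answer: 136161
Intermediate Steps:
t = 21
(348 + t)² = (348 + 21)² = 369² = 136161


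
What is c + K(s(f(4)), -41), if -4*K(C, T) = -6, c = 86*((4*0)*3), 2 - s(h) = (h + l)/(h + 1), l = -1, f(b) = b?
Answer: 3/2 ≈ 1.5000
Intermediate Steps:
s(h) = 2 - (-1 + h)/(1 + h) (s(h) = 2 - (h - 1)/(h + 1) = 2 - (-1 + h)/(1 + h))
c = 0 (c = 86*(0*3) = 86*0 = 0)
K(C, T) = 3/2 (K(C, T) = -¼*(-6) = 3/2)
c + K(s(f(4)), -41) = 0 + 3/2 = 3/2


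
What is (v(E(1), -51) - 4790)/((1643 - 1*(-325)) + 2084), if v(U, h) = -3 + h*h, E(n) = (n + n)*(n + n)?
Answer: -548/1013 ≈ -0.54097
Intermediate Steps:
E(n) = 4*n² (E(n) = (2*n)*(2*n) = 4*n²)
v(U, h) = -3 + h²
(v(E(1), -51) - 4790)/((1643 - 1*(-325)) + 2084) = ((-3 + (-51)²) - 4790)/((1643 - 1*(-325)) + 2084) = ((-3 + 2601) - 4790)/((1643 + 325) + 2084) = (2598 - 4790)/(1968 + 2084) = -2192/4052 = -2192*1/4052 = -548/1013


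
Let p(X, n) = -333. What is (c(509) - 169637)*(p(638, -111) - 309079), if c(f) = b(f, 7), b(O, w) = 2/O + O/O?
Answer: 26716093123464/509 ≈ 5.2487e+10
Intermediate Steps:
b(O, w) = 1 + 2/O (b(O, w) = 2/O + 1 = 1 + 2/O)
c(f) = (2 + f)/f
(c(509) - 169637)*(p(638, -111) - 309079) = ((2 + 509)/509 - 169637)*(-333 - 309079) = ((1/509)*511 - 169637)*(-309412) = (511/509 - 169637)*(-309412) = -86344722/509*(-309412) = 26716093123464/509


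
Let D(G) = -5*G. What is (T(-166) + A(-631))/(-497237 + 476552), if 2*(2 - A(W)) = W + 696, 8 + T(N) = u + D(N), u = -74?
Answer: -41/1182 ≈ -0.034687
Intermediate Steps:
T(N) = -82 - 5*N (T(N) = -8 + (-74 - 5*N) = -82 - 5*N)
A(W) = -346 - W/2 (A(W) = 2 - (W + 696)/2 = 2 - (696 + W)/2 = 2 + (-348 - W/2) = -346 - W/2)
(T(-166) + A(-631))/(-497237 + 476552) = ((-82 - 5*(-166)) + (-346 - ½*(-631)))/(-497237 + 476552) = ((-82 + 830) + (-346 + 631/2))/(-20685) = (748 - 61/2)*(-1/20685) = (1435/2)*(-1/20685) = -41/1182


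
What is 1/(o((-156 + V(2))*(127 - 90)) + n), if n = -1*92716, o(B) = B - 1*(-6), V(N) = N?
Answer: -1/98408 ≈ -1.0162e-5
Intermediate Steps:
o(B) = 6 + B (o(B) = B + 6 = 6 + B)
n = -92716
1/(o((-156 + V(2))*(127 - 90)) + n) = 1/((6 + (-156 + 2)*(127 - 90)) - 92716) = 1/((6 - 154*37) - 92716) = 1/((6 - 5698) - 92716) = 1/(-5692 - 92716) = 1/(-98408) = -1/98408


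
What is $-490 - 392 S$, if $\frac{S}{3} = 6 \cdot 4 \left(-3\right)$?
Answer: $84182$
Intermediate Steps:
$S = -216$ ($S = 3 \cdot 6 \cdot 4 \left(-3\right) = 3 \cdot 24 \left(-3\right) = 3 \left(-72\right) = -216$)
$-490 - 392 S = -490 - -84672 = -490 + 84672 = 84182$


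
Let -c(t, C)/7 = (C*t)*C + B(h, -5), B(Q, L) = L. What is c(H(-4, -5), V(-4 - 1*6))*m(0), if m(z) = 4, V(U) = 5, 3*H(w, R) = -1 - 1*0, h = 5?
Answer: 1120/3 ≈ 373.33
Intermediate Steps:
H(w, R) = -⅓ (H(w, R) = (-1 - 1*0)/3 = (-1 + 0)/3 = (⅓)*(-1) = -⅓)
c(t, C) = 35 - 7*t*C² (c(t, C) = -7*((C*t)*C - 5) = -7*(t*C² - 5) = -7*(-5 + t*C²) = 35 - 7*t*C²)
c(H(-4, -5), V(-4 - 1*6))*m(0) = (35 - 7*(-⅓)*5²)*4 = (35 - 7*(-⅓)*25)*4 = (35 + 175/3)*4 = (280/3)*4 = 1120/3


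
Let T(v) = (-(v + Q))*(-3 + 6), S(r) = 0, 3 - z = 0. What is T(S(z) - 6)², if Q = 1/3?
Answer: 289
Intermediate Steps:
Q = ⅓ ≈ 0.33333
z = 3 (z = 3 - 1*0 = 3 + 0 = 3)
T(v) = -1 - 3*v (T(v) = (-(v + ⅓))*(-3 + 6) = -(⅓ + v)*3 = (-⅓ - v)*3 = -1 - 3*v)
T(S(z) - 6)² = (-1 - 3*(0 - 6))² = (-1 - 3*(-6))² = (-1 + 18)² = 17² = 289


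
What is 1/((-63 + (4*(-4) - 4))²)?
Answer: 1/6889 ≈ 0.00014516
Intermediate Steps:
1/((-63 + (4*(-4) - 4))²) = 1/((-63 + (-16 - 4))²) = 1/((-63 - 20)²) = 1/((-83)²) = 1/6889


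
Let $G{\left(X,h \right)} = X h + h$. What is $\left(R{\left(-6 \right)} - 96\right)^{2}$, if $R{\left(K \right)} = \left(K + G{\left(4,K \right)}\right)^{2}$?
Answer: $1440000$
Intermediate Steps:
$G{\left(X,h \right)} = h + X h$
$R{\left(K \right)} = 36 K^{2}$ ($R{\left(K \right)} = \left(K + K \left(1 + 4\right)\right)^{2} = \left(K + K 5\right)^{2} = \left(K + 5 K\right)^{2} = \left(6 K\right)^{2} = 36 K^{2}$)
$\left(R{\left(-6 \right)} - 96\right)^{2} = \left(36 \left(-6\right)^{2} - 96\right)^{2} = \left(36 \cdot 36 - 96\right)^{2} = \left(1296 - 96\right)^{2} = 1200^{2} = 1440000$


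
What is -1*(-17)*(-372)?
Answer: -6324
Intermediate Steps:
-1*(-17)*(-372) = 17*(-372) = -6324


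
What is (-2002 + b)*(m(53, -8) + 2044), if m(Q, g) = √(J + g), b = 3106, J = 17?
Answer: 2259888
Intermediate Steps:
m(Q, g) = √(17 + g)
(-2002 + b)*(m(53, -8) + 2044) = (-2002 + 3106)*(√(17 - 8) + 2044) = 1104*(√9 + 2044) = 1104*(3 + 2044) = 1104*2047 = 2259888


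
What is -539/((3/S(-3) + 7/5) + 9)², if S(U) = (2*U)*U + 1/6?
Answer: -160096475/33154564 ≈ -4.8288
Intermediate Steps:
S(U) = ⅙ + 2*U² (S(U) = 2*U² + ⅙ = ⅙ + 2*U²)
-539/((3/S(-3) + 7/5) + 9)² = -539/((3/(⅙ + 2*(-3)²) + 7/5) + 9)² = -539/((3/(⅙ + 2*9) + 7*(⅕)) + 9)² = -539/((3/(⅙ + 18) + 7/5) + 9)² = -539/((3/(109/6) + 7/5) + 9)² = -539/((3*(6/109) + 7/5) + 9)² = -539/((18/109 + 7/5) + 9)² = -539/(853/545 + 9)² = -539/((5758/545)²) = -539/33154564/297025 = -539*297025/33154564 = -160096475/33154564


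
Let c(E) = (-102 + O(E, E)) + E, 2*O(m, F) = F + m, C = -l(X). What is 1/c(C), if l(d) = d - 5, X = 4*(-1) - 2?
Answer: -1/80 ≈ -0.012500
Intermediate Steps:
X = -6 (X = -4 - 2 = -6)
l(d) = -5 + d
C = 11 (C = -(-5 - 6) = -1*(-11) = 11)
O(m, F) = F/2 + m/2 (O(m, F) = (F + m)/2 = F/2 + m/2)
c(E) = -102 + 2*E (c(E) = (-102 + (E/2 + E/2)) + E = (-102 + E) + E = -102 + 2*E)
1/c(C) = 1/(-102 + 2*11) = 1/(-102 + 22) = 1/(-80) = -1/80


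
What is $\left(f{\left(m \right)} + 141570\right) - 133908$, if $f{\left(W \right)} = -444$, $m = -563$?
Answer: $7218$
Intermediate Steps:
$\left(f{\left(m \right)} + 141570\right) - 133908 = \left(-444 + 141570\right) - 133908 = 141126 - 133908 = 7218$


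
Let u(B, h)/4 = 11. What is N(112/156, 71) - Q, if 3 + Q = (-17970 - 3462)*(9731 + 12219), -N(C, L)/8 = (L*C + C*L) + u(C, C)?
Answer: 18346818181/39 ≈ 4.7043e+8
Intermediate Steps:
u(B, h) = 44 (u(B, h) = 4*11 = 44)
N(C, L) = -352 - 16*C*L (N(C, L) = -8*((L*C + C*L) + 44) = -8*((C*L + C*L) + 44) = -8*(2*C*L + 44) = -8*(44 + 2*C*L) = -352 - 16*C*L)
Q = -470432403 (Q = -3 + (-17970 - 3462)*(9731 + 12219) = -3 - 21432*21950 = -3 - 470432400 = -470432403)
N(112/156, 71) - Q = (-352 - 16*112/156*71) - 1*(-470432403) = (-352 - 16*112*(1/156)*71) + 470432403 = (-352 - 16*28/39*71) + 470432403 = (-352 - 31808/39) + 470432403 = -45536/39 + 470432403 = 18346818181/39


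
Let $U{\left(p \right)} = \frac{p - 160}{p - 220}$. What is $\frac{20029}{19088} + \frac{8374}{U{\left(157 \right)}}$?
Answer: $\frac{3356721181}{19088} \approx 1.7586 \cdot 10^{5}$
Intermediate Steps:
$U{\left(p \right)} = \frac{-160 + p}{-220 + p}$
$\frac{20029}{19088} + \frac{8374}{U{\left(157 \right)}} = \frac{20029}{19088} + \frac{8374}{\frac{1}{-220 + 157} \left(-160 + 157\right)} = 20029 \cdot \frac{1}{19088} + \frac{8374}{\frac{1}{-63} \left(-3\right)} = \frac{20029}{19088} + \frac{8374}{\left(- \frac{1}{63}\right) \left(-3\right)} = \frac{20029}{19088} + 8374 \frac{1}{\frac{1}{21}} = \frac{20029}{19088} + 8374 \cdot 21 = \frac{20029}{19088} + 175854 = \frac{3356721181}{19088}$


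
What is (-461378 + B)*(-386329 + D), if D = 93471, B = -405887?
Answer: 253985493370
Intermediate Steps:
(-461378 + B)*(-386329 + D) = (-461378 - 405887)*(-386329 + 93471) = -867265*(-292858) = 253985493370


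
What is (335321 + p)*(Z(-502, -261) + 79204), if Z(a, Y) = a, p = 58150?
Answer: 30966954642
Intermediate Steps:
(335321 + p)*(Z(-502, -261) + 79204) = (335321 + 58150)*(-502 + 79204) = 393471*78702 = 30966954642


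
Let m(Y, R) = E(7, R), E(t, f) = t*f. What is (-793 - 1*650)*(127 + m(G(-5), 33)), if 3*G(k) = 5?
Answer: -516594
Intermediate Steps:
G(k) = 5/3 (G(k) = (⅓)*5 = 5/3)
E(t, f) = f*t
m(Y, R) = 7*R (m(Y, R) = R*7 = 7*R)
(-793 - 1*650)*(127 + m(G(-5), 33)) = (-793 - 1*650)*(127 + 7*33) = (-793 - 650)*(127 + 231) = -1443*358 = -516594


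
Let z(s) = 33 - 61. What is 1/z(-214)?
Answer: -1/28 ≈ -0.035714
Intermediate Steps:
z(s) = -28
1/z(-214) = 1/(-28) = -1/28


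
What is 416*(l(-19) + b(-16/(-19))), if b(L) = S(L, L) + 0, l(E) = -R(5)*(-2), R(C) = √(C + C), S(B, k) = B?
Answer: 6656/19 + 832*√10 ≈ 2981.3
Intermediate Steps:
R(C) = √2*√C (R(C) = √(2*C) = √2*√C)
l(E) = 2*√10 (l(E) = -√2*√5*(-2) = -√10*(-2) = 2*√10)
b(L) = L (b(L) = L + 0 = L)
416*(l(-19) + b(-16/(-19))) = 416*(2*√10 - 16/(-19)) = 416*(2*√10 - 16*(-1/19)) = 416*(2*√10 + 16/19) = 416*(16/19 + 2*√10) = 6656/19 + 832*√10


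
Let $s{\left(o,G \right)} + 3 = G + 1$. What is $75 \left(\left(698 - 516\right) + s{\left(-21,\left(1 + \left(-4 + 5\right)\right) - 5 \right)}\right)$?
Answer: $13275$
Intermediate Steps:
$s{\left(o,G \right)} = -2 + G$ ($s{\left(o,G \right)} = -3 + \left(G + 1\right) = -3 + \left(1 + G\right) = -2 + G$)
$75 \left(\left(698 - 516\right) + s{\left(-21,\left(1 + \left(-4 + 5\right)\right) - 5 \right)}\right) = 75 \left(\left(698 - 516\right) + \left(-2 + \left(\left(1 + \left(-4 + 5\right)\right) - 5\right)\right)\right) = 75 \left(182 + \left(-2 + \left(\left(1 + 1\right) - 5\right)\right)\right) = 75 \left(182 + \left(-2 + \left(2 - 5\right)\right)\right) = 75 \left(182 - 5\right) = 75 \cdot 177 = 13275$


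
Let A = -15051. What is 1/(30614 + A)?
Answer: 1/15563 ≈ 6.4255e-5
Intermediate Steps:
1/(30614 + A) = 1/(30614 - 15051) = 1/15563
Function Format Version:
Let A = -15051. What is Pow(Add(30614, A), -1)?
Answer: Rational(1, 15563) ≈ 6.4255e-5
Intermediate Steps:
Pow(Add(30614, A), -1) = Pow(Add(30614, -15051), -1) = Pow(15563, -1) = Rational(1, 15563)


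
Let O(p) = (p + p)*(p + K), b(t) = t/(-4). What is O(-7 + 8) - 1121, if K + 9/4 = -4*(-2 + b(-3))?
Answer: -2227/2 ≈ -1113.5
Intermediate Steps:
b(t) = -t/4 (b(t) = t*(-1/4) = -t/4)
K = 11/4 (K = -9/4 - 4*(-2 - 1/4*(-3)) = -9/4 - 4*(-2 + 3/4) = -9/4 - 4*(-5/4) = -9/4 + 5 = 11/4 ≈ 2.7500)
O(p) = 2*p*(11/4 + p) (O(p) = (p + p)*(p + 11/4) = (2*p)*(11/4 + p) = 2*p*(11/4 + p))
O(-7 + 8) - 1121 = (-7 + 8)*(11 + 4*(-7 + 8))/2 - 1121 = (1/2)*1*(11 + 4*1) - 1121 = (1/2)*1*(11 + 4) - 1121 = (1/2)*1*15 - 1121 = 15/2 - 1121 = -2227/2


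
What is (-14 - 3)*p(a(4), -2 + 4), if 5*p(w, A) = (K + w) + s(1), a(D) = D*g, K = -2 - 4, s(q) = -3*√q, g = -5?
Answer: 493/5 ≈ 98.600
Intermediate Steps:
K = -6
a(D) = -5*D (a(D) = D*(-5) = -5*D)
p(w, A) = -9/5 + w/5 (p(w, A) = ((-6 + w) - 3*√1)/5 = ((-6 + w) - 3*1)/5 = ((-6 + w) - 3)/5 = (-9 + w)/5 = -9/5 + w/5)
(-14 - 3)*p(a(4), -2 + 4) = (-14 - 3)*(-9/5 + (-5*4)/5) = -17*(-9/5 + (⅕)*(-20)) = -17*(-9/5 - 4) = -17*(-29/5) = 493/5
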